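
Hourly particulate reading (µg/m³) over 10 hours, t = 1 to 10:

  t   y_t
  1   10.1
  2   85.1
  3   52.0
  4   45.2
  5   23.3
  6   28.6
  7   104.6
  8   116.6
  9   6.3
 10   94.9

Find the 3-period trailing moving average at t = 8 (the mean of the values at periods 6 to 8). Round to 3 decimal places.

83.267

Sum of periods 6–8: 28.6 + 104.6 + 116.6 = 249.8
Divide by 3: 249.8 / 3 = 83.267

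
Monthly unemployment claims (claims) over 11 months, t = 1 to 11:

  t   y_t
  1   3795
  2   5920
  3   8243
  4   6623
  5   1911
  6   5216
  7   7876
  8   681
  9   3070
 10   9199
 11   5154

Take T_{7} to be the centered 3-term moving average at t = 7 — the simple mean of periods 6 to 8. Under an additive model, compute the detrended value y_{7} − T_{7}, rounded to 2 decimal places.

Trend T_7 = (5216 + 7876 + 681) / 3 = 13773/3 = 4591.0000
Detrended value: 7876 − 4591.0000 = 3285.00

3285.00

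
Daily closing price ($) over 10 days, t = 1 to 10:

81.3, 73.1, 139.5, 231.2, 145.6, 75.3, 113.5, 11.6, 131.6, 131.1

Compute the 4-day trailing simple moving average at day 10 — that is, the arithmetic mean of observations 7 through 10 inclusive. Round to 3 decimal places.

Sum of periods 7–10: 113.5 + 11.6 + 131.6 + 131.1 = 387.8
Divide by 4: 387.8 / 4 = 96.950

96.950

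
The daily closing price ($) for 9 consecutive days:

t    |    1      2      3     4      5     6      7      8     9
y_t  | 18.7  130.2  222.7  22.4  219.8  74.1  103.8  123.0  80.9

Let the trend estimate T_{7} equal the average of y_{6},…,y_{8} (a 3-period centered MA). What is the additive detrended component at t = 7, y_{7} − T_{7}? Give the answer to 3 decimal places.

Trend T_7 = (74.1 + 103.8 + 123.0) / 3 = 300.9/3 = 100.30000
Detrended value: 103.8 − 100.30000 = 3.500

3.500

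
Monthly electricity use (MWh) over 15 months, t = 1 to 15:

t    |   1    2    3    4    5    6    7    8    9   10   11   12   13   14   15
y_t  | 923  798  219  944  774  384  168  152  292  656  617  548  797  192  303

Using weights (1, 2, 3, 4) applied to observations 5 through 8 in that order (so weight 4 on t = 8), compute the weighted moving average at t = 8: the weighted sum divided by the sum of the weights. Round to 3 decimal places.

Weighted sum: 1·774 + 2·384 + 3·168 + 4·152 = 774 + 768 + 504 + 608 = 2654
Weight total: 1 + 2 + 3 + 4 = 10
WMA = 2654 / 10 = 265.400

265.400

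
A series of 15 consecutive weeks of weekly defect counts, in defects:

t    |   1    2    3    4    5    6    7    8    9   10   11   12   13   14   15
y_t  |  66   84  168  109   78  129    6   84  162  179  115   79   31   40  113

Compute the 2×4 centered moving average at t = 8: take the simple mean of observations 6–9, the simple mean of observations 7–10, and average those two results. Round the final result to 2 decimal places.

101.50

Sum over 6–9: 129 + 6 + 84 + 162 = 381
Sum over 7–10: 6 + 84 + 162 + 179 = 431
CMA at t=8 = (381 + 431) / (2·4) = 812 / 8 = 101.50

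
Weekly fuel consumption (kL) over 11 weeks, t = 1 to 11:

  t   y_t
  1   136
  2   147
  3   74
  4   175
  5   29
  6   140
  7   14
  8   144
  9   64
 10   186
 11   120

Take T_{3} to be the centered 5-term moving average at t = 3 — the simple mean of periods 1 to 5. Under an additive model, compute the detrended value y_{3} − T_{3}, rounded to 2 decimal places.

-38.20

Trend T_3 = (136 + 147 + 74 + 175 + 29) / 5 = 561/5 = 112.2000
Detrended value: 74 − 112.2000 = -38.20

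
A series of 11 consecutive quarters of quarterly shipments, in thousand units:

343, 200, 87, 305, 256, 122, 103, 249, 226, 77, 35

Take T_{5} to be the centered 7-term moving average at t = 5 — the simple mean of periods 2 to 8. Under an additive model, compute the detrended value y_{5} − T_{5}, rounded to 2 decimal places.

Trend T_5 = (200 + 87 + 305 + 256 + 122 + 103 + 249) / 7 = 1322/7 = 188.8571
Detrended value: 256 − 188.8571 = 67.14

67.14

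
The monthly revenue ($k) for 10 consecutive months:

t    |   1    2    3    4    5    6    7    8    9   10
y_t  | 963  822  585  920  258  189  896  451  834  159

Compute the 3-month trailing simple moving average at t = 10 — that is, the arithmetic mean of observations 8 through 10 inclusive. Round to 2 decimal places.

Sum of periods 8–10: 451 + 834 + 159 = 1444
Divide by 3: 1444 / 3 = 481.33

481.33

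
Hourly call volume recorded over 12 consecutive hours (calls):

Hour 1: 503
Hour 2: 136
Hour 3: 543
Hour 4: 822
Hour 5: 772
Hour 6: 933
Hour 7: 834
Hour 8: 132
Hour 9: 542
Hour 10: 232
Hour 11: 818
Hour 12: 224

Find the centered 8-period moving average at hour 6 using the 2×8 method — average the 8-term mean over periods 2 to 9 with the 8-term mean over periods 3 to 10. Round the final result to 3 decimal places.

Sum over 2–9: 136 + 543 + 822 + 772 + 933 + 834 + 132 + 542 = 4714
Sum over 3–10: 543 + 822 + 772 + 933 + 834 + 132 + 542 + 232 = 4810
CMA at t=6 = (4714 + 4810) / (2·8) = 9524 / 16 = 595.250

595.250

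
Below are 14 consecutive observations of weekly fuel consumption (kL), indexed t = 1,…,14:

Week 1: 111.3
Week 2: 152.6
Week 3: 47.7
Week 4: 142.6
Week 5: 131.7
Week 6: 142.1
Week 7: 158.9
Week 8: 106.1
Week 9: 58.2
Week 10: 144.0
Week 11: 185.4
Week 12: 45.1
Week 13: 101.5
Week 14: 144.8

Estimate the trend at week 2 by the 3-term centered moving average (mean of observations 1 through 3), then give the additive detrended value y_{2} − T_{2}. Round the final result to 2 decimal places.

48.73

Trend T_2 = (111.3 + 152.6 + 47.7) / 3 = 311.6/3 = 103.8667
Detrended value: 152.6 − 103.8667 = 48.73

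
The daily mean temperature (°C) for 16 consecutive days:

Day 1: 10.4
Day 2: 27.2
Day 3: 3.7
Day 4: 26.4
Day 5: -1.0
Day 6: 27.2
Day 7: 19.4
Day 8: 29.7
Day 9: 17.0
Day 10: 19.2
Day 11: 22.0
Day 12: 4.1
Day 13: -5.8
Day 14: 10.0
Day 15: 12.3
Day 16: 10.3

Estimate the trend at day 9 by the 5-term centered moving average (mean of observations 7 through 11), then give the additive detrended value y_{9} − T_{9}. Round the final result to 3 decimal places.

Trend T_9 = (19.4 + 29.7 + 17.0 + 19.2 + 22.0) / 5 = 107.3/5 = 21.46000
Detrended value: 17.0 − 21.46000 = -4.460

-4.460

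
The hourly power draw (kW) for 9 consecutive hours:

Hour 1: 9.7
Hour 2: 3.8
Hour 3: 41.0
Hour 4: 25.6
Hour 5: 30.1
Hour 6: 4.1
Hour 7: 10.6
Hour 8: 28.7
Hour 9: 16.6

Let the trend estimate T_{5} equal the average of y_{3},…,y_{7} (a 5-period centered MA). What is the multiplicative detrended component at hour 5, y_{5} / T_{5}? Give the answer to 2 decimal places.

1.35

Trend T_5 = (41.0 + 25.6 + 30.1 + 4.1 + 10.6) / 5 = 111.4/5 = 22.2800
Ratio to trend: 30.1 / 22.2800 = 1.35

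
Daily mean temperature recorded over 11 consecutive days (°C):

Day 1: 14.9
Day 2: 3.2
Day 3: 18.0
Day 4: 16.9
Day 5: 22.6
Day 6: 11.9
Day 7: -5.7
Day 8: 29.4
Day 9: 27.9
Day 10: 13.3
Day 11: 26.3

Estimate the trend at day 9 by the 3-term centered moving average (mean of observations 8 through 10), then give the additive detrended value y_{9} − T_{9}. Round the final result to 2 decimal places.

Trend T_9 = (29.4 + 27.9 + 13.3) / 3 = 70.6/3 = 23.5333
Detrended value: 27.9 − 23.5333 = 4.37

4.37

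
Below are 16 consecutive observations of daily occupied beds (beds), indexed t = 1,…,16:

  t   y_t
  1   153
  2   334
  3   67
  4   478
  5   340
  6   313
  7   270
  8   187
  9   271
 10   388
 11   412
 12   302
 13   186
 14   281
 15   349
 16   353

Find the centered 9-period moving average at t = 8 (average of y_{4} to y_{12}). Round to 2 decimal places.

329.00

Sum of periods 4–12: 478 + 340 + 313 + 270 + 187 + 271 + 388 + 412 + 302 = 2961
Divide by 9: 2961 / 9 = 329.00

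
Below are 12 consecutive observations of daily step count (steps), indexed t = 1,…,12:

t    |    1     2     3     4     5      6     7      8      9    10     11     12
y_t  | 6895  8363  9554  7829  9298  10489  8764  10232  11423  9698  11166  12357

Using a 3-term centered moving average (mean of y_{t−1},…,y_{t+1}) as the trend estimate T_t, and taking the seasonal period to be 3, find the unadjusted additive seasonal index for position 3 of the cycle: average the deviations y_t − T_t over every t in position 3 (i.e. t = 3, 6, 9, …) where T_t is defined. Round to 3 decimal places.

972.000

Season position 3 occurs at t = 3, 6, 9 (where T_t is defined).
t=3: T_3 = 8582.00000; y_3 − T_3 = 9554 − 8582.00000 = 972.00000
t=6: T_6 = 9517.00000; y_6 − T_6 = 10489 − 9517.00000 = 972.00000
t=9: T_9 = 10451.00000; y_9 − T_9 = 11423 − 10451.00000 = 972.00000
Mean deviation: (972.00000 + 972.00000 + 972.00000) / 3 = 972.000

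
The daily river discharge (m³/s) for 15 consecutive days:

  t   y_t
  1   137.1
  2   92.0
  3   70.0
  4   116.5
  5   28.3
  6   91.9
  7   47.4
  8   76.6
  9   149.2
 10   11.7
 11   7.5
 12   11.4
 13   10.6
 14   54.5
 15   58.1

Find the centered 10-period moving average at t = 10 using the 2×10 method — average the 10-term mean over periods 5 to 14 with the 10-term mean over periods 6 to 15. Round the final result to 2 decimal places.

50.40

Sum over 5–14: 28.3 + 91.9 + 47.4 + 76.6 + 149.2 + 11.7 + 7.5 + 11.4 + 10.6 + 54.5 = 489.1
Sum over 6–15: 91.9 + 47.4 + 76.6 + 149.2 + 11.7 + 7.5 + 11.4 + 10.6 + 54.5 + 58.1 = 518.9
CMA at t=10 = (489.1 + 518.9) / (2·10) = 1008.0 / 20 = 50.40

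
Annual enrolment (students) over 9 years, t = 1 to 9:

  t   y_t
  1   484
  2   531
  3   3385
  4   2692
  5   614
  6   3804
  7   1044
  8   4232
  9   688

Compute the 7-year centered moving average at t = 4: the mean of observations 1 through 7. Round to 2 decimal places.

Sum of periods 1–7: 484 + 531 + 3385 + 2692 + 614 + 3804 + 1044 = 12554
Divide by 7: 12554 / 7 = 1793.43

1793.43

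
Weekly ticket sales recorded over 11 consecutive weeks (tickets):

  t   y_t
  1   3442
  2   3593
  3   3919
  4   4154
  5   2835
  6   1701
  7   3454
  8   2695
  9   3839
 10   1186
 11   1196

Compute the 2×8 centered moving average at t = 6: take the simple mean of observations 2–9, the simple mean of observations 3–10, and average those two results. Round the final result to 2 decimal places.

3123.31

Sum over 2–9: 3593 + 3919 + 4154 + 2835 + 1701 + 3454 + 2695 + 3839 = 26190
Sum over 3–10: 3919 + 4154 + 2835 + 1701 + 3454 + 2695 + 3839 + 1186 = 23783
CMA at t=6 = (26190 + 23783) / (2·8) = 49973 / 16 = 3123.31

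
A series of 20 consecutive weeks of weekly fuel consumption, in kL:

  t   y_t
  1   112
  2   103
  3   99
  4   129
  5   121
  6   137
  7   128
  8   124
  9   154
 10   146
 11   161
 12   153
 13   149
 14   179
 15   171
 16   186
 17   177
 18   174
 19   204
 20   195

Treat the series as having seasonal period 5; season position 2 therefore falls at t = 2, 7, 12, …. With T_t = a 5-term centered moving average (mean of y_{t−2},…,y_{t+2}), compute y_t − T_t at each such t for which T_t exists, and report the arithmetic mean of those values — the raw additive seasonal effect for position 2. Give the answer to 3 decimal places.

Season position 2 occurs at t = 7, 12, 17 (where T_t is defined).
t=7: T_7 = 132.80000; y_7 − T_7 = 128 − 132.80000 = -4.80000
t=12: T_12 = 157.60000; y_12 − T_12 = 153 − 157.60000 = -4.60000
t=17: T_17 = 182.40000; y_17 − T_17 = 177 − 182.40000 = -5.40000
Mean deviation: (-4.80000 + -4.60000 + -5.40000) / 3 = -4.933

-4.933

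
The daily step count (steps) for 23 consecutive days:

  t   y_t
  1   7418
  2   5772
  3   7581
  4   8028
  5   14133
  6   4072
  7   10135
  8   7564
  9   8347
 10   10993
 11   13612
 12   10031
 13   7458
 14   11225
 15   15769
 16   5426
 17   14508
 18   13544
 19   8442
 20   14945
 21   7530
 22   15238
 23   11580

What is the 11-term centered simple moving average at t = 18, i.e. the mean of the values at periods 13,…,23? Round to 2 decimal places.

Sum of periods 13–23: 7458 + 11225 + 15769 + 5426 + 14508 + 13544 + 8442 + 14945 + 7530 + 15238 + 11580 = 125665
Divide by 11: 125665 / 11 = 11424.09

11424.09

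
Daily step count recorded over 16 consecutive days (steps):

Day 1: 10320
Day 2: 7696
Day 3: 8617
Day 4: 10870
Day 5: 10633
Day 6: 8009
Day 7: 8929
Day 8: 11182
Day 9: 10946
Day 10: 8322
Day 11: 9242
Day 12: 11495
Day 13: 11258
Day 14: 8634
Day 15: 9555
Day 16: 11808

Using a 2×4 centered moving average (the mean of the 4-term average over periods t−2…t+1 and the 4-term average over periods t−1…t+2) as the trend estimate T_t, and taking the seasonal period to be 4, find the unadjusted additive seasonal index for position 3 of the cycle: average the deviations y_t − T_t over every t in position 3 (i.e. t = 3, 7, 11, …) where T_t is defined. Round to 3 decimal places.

-798.167

Season position 3 occurs at t = 3, 7, 11 (where T_t is defined).
t=3: T_3 = 9414.87500; y_3 − T_3 = 8617 − 9414.87500 = -797.87500
t=7: T_7 = 9727.37500; y_7 − T_7 = 8929 − 9727.37500 = -798.37500
t=11: T_11 = 10040.25000; y_11 − T_11 = 9242 − 10040.25000 = -798.25000
Mean deviation: (-797.87500 + -798.37500 + -798.25000) / 3 = -798.167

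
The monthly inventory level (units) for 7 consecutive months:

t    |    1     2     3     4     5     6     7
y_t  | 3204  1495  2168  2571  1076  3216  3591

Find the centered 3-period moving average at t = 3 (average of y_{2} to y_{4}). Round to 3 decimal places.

Sum of periods 2–4: 1495 + 2168 + 2571 = 6234
Divide by 3: 6234 / 3 = 2078.000

2078.000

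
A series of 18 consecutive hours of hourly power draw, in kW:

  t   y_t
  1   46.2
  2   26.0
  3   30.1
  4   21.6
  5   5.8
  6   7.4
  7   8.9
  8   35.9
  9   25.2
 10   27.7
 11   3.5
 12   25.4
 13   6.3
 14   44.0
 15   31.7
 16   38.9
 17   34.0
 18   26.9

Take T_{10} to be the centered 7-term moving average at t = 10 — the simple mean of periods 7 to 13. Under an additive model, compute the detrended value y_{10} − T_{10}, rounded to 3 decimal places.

Trend T_10 = (8.9 + 35.9 + 25.2 + 27.7 + 3.5 + 25.4 + 6.3) / 7 = 132.9/7 = 18.98571
Detrended value: 27.7 − 18.98571 = 8.714

8.714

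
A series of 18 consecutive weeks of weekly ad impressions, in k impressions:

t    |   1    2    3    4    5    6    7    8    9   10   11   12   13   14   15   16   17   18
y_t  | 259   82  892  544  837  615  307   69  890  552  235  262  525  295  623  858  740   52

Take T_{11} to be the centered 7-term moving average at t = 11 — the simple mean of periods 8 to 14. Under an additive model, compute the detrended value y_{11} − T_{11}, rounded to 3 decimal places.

Trend T_11 = (69 + 890 + 552 + 235 + 262 + 525 + 295) / 7 = 2828/7 = 404.00000
Detrended value: 235 − 404.00000 = -169.000

-169.000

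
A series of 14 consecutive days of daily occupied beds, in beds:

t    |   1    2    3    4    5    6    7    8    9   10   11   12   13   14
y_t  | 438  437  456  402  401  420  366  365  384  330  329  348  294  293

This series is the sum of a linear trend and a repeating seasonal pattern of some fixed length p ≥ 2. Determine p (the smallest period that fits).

First differences y_{t+1} − y_t: -1, 19, -54, -1, 19, -54, -1, 19, …
The difference pattern repeats every 3 terms and not for any smaller step, so p = 3.

3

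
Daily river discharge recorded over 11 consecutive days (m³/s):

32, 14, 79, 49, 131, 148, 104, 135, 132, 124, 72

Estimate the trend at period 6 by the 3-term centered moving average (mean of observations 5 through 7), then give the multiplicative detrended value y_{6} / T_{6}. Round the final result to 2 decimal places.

1.16

Trend T_6 = (131 + 148 + 104) / 3 = 383/3 = 127.6667
Ratio to trend: 148 / 127.6667 = 1.16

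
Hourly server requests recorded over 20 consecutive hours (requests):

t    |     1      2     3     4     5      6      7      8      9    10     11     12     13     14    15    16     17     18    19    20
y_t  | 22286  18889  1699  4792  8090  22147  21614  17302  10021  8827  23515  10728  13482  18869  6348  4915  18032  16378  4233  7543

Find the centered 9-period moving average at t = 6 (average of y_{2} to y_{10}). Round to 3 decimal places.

Sum of periods 2–10: 18889 + 1699 + 4792 + 8090 + 22147 + 21614 + 17302 + 10021 + 8827 = 113381
Divide by 9: 113381 / 9 = 12597.889

12597.889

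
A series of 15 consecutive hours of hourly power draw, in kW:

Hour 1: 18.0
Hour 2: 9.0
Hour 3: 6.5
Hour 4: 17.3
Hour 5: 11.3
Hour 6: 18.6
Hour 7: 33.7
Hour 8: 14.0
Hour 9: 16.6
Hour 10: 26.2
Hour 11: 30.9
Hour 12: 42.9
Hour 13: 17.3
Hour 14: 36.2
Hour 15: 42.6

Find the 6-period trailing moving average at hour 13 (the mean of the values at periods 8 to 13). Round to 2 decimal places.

24.65

Sum of periods 8–13: 14.0 + 16.6 + 26.2 + 30.9 + 42.9 + 17.3 = 147.9
Divide by 6: 147.9 / 6 = 24.65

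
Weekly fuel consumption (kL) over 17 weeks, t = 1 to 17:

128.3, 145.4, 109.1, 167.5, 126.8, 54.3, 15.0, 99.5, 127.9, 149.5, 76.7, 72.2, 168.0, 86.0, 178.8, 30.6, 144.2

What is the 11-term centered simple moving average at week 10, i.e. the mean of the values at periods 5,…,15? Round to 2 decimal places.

Sum of periods 5–15: 126.8 + 54.3 + 15.0 + 99.5 + 127.9 + 149.5 + 76.7 + 72.2 + 168.0 + 86.0 + 178.8 = 1154.7
Divide by 11: 1154.7 / 11 = 104.97

104.97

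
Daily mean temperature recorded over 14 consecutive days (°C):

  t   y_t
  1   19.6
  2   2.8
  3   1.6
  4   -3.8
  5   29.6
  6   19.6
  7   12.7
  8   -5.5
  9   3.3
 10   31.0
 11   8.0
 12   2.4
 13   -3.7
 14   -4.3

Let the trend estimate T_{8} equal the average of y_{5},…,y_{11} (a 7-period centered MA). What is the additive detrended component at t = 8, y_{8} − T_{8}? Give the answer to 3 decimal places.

-19.600

Trend T_8 = (29.6 + 19.6 + 12.7 + (-5.5) + 3.3 + 31.0 + 8.0) / 7 = 98.7/7 = 14.10000
Detrended value: -5.5 − 14.10000 = -19.600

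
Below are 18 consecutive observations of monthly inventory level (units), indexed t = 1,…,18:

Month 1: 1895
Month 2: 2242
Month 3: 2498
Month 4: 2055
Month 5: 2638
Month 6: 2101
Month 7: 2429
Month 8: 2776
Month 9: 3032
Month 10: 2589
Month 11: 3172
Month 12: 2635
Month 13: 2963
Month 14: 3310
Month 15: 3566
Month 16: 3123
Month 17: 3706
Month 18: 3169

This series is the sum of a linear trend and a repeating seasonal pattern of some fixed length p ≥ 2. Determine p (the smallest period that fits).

First differences y_{t+1} − y_t: 347, 256, -443, 583, -537, 328, 347, 256, -443, 583, -537, 328, 347, 256, …
The difference pattern repeats every 6 terms and not for any smaller step, so p = 6.

6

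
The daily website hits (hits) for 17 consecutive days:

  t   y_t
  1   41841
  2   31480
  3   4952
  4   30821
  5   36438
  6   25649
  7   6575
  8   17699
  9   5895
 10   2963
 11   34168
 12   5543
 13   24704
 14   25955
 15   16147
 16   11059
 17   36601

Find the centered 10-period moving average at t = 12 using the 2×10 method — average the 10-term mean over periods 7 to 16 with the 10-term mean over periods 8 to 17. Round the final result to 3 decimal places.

16572.100

Sum over 7–16: 6575 + 17699 + 5895 + 2963 + 34168 + 5543 + 24704 + 25955 + 16147 + 11059 = 150708
Sum over 8–17: 17699 + 5895 + 2963 + 34168 + 5543 + 24704 + 25955 + 16147 + 11059 + 36601 = 180734
CMA at t=12 = (150708 + 180734) / (2·10) = 331442 / 20 = 16572.100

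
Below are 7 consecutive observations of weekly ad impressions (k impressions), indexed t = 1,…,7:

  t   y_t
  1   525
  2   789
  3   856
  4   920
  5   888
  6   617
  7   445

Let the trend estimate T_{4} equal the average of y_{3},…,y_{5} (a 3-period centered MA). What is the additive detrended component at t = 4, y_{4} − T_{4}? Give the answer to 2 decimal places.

Trend T_4 = (856 + 920 + 888) / 3 = 2664/3 = 888.0000
Detrended value: 920 − 888.0000 = 32.00

32.00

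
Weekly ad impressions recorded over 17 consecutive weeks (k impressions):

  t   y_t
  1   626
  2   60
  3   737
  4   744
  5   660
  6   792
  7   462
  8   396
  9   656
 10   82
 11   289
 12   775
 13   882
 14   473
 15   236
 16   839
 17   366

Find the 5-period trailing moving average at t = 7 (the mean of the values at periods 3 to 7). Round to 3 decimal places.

Sum of periods 3–7: 737 + 744 + 660 + 792 + 462 = 3395
Divide by 5: 3395 / 5 = 679.000

679.000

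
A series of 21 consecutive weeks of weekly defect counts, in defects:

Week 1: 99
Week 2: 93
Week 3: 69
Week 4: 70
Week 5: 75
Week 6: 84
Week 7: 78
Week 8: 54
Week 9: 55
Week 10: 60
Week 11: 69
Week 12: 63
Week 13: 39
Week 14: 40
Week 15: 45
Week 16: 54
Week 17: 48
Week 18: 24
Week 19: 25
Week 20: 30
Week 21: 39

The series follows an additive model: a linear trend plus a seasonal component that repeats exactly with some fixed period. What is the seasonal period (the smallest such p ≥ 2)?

5

First differences y_{t+1} − y_t: -6, -24, 1, 5, 9, -6, -24, 1, 5, 9, -6, -24, …
The difference pattern repeats every 5 terms and not for any smaller step, so p = 5.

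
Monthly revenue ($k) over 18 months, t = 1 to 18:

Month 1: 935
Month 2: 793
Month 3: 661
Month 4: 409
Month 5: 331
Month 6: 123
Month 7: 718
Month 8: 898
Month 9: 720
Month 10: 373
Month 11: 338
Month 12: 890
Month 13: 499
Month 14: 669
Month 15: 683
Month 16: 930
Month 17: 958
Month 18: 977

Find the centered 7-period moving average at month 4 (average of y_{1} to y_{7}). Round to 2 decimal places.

Sum of periods 1–7: 935 + 793 + 661 + 409 + 331 + 123 + 718 = 3970
Divide by 7: 3970 / 7 = 567.14

567.14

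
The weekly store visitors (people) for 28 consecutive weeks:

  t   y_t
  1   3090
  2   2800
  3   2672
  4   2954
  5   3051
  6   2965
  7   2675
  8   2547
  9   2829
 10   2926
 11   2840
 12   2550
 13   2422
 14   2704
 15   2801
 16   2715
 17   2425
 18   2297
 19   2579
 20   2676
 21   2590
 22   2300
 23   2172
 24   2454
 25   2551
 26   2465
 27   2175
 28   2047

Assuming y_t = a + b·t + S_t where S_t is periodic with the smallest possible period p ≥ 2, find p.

First differences y_{t+1} − y_t: -290, -128, 282, 97, -86, -290, -128, 282, 97, -86, -290, -128, …
The difference pattern repeats every 5 terms and not for any smaller step, so p = 5.

5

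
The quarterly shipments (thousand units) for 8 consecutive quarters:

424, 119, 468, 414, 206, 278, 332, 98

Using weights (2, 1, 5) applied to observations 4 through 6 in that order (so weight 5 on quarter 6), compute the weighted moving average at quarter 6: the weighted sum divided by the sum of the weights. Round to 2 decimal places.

Weighted sum: 2·414 + 1·206 + 5·278 = 828 + 206 + 1390 = 2424
Weight total: 2 + 1 + 5 = 8
WMA = 2424 / 8 = 303.00

303.00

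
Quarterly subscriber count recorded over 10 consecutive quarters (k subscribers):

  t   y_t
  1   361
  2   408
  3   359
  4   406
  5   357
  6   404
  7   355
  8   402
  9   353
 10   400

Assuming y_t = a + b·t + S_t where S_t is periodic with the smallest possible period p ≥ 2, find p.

First differences y_{t+1} − y_t: 47, -49, 47, -49, 47, -49, …
The difference pattern repeats every 2 terms and not for any smaller step, so p = 2.

2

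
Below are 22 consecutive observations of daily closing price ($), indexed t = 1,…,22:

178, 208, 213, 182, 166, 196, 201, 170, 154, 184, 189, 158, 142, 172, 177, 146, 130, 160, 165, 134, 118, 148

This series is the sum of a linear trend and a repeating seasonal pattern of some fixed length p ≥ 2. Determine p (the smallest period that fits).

First differences y_{t+1} − y_t: 30, 5, -31, -16, 30, 5, -31, -16, 30, 5, …
The difference pattern repeats every 4 terms and not for any smaller step, so p = 4.

4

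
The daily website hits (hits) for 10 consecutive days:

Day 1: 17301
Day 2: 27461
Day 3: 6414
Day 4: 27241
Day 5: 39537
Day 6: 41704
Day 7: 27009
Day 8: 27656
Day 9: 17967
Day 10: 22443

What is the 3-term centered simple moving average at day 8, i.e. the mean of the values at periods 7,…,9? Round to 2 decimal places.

Sum of periods 7–9: 27009 + 27656 + 17967 = 72632
Divide by 3: 72632 / 3 = 24210.67

24210.67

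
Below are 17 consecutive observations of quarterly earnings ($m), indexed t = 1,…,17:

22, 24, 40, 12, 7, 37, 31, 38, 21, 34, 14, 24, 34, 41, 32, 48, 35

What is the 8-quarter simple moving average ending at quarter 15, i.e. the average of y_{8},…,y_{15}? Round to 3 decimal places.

Sum of periods 8–15: 38 + 21 + 34 + 14 + 24 + 34 + 41 + 32 = 238
Divide by 8: 238 / 8 = 29.750

29.750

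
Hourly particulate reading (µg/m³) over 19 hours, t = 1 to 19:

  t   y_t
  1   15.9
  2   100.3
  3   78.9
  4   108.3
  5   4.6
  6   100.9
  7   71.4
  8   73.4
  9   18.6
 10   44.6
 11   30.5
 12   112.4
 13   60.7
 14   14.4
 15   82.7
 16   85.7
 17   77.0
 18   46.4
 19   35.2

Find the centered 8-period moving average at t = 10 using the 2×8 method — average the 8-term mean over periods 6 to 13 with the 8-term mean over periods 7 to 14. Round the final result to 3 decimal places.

58.656

Sum over 6–13: 100.9 + 71.4 + 73.4 + 18.6 + 44.6 + 30.5 + 112.4 + 60.7 = 512.5
Sum over 7–14: 71.4 + 73.4 + 18.6 + 44.6 + 30.5 + 112.4 + 60.7 + 14.4 = 426.0
CMA at t=10 = (512.5 + 426.0) / (2·8) = 938.5 / 16 = 58.656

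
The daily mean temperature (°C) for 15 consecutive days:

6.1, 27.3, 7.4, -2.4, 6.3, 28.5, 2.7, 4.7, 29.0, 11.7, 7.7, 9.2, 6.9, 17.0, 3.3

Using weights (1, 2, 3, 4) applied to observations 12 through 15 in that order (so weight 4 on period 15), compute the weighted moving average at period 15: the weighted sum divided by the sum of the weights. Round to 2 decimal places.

Weighted sum: 1·9.2 + 2·6.9 + 3·17.0 + 4·3.3 = 9.2 + 13.8 + 51.0 + 13.2 = 87.2
Weight total: 1 + 2 + 3 + 4 = 10
WMA = 87.2 / 10 = 8.72

8.72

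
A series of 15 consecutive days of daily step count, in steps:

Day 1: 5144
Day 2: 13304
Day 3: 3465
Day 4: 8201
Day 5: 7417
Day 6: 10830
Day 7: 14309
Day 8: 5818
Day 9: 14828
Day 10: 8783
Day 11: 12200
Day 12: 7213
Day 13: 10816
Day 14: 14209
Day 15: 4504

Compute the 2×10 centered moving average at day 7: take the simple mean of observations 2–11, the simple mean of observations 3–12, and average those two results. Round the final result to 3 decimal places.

9610.950

Sum over 2–11: 13304 + 3465 + 8201 + 7417 + 10830 + 14309 + 5818 + 14828 + 8783 + 12200 = 99155
Sum over 3–12: 3465 + 8201 + 7417 + 10830 + 14309 + 5818 + 14828 + 8783 + 12200 + 7213 = 93064
CMA at t=7 = (99155 + 93064) / (2·10) = 192219 / 20 = 9610.950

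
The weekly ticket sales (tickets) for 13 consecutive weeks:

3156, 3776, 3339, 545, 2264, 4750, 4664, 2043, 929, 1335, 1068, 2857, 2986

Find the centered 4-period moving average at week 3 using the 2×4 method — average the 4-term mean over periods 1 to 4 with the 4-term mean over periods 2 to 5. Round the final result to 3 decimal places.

2592.500

Sum over 1–4: 3156 + 3776 + 3339 + 545 = 10816
Sum over 2–5: 3776 + 3339 + 545 + 2264 = 9924
CMA at t=3 = (10816 + 9924) / (2·4) = 20740 / 8 = 2592.500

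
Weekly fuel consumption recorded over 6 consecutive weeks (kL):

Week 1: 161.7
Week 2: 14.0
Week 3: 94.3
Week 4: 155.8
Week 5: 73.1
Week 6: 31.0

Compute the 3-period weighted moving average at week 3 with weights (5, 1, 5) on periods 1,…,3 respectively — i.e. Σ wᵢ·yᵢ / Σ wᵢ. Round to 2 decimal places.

117.64

Weighted sum: 5·161.7 + 1·14.0 + 5·94.3 = 808.5 + 14.0 + 471.5 = 1294.0
Weight total: 5 + 1 + 5 = 11
WMA = 1294.0 / 11 = 117.64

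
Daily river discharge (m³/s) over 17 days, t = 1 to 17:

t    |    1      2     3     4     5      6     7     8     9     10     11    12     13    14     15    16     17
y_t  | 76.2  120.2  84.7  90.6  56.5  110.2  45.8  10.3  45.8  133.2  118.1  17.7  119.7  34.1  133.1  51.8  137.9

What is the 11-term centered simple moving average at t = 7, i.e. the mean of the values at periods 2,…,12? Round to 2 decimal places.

75.74

Sum of periods 2–12: 120.2 + 84.7 + 90.6 + 56.5 + 110.2 + 45.8 + 10.3 + 45.8 + 133.2 + 118.1 + 17.7 = 833.1
Divide by 11: 833.1 / 11 = 75.74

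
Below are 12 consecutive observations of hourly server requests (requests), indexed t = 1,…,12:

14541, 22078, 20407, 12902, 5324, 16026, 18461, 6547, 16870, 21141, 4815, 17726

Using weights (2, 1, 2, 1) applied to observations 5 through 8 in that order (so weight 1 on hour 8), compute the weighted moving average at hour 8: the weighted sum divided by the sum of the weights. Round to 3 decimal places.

11690.500

Weighted sum: 2·5324 + 1·16026 + 2·18461 + 1·6547 = 10648 + 16026 + 36922 + 6547 = 70143
Weight total: 2 + 1 + 2 + 1 = 6
WMA = 70143 / 6 = 11690.500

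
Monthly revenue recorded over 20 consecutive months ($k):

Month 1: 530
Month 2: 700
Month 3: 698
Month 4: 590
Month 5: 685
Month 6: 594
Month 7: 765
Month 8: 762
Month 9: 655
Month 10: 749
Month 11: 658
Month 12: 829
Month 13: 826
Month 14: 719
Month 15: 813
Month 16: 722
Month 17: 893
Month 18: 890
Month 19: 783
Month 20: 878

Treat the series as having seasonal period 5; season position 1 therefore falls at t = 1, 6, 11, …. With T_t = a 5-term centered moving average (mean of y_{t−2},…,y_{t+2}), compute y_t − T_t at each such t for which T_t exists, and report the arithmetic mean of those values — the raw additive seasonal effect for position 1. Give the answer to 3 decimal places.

-85.333

Season position 1 occurs at t = 6, 11, 16 (where T_t is defined).
t=6: T_6 = 679.20000; y_6 − T_6 = 594 − 679.20000 = -85.20000
t=11: T_11 = 743.40000; y_11 − T_11 = 658 − 743.40000 = -85.40000
t=16: T_16 = 807.40000; y_16 − T_16 = 722 − 807.40000 = -85.40000
Mean deviation: (-85.20000 + -85.40000 + -85.40000) / 3 = -85.333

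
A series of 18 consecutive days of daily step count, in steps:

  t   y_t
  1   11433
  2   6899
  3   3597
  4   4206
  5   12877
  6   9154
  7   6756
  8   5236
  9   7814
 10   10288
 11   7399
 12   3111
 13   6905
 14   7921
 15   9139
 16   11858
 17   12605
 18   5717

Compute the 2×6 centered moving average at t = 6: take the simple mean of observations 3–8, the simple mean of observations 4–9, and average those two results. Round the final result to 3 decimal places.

7322.417

Sum over 3–8: 3597 + 4206 + 12877 + 9154 + 6756 + 5236 = 41826
Sum over 4–9: 4206 + 12877 + 9154 + 6756 + 5236 + 7814 = 46043
CMA at t=6 = (41826 + 46043) / (2·6) = 87869 / 12 = 7322.417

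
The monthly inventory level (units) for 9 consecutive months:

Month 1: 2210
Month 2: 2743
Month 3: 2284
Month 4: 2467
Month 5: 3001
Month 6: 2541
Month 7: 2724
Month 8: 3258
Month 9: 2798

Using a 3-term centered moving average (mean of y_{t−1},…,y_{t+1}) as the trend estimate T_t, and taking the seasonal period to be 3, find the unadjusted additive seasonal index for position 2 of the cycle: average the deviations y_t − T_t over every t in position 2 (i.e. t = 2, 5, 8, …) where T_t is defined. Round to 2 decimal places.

Season position 2 occurs at t = 2, 5, 8 (where T_t is defined).
t=2: T_2 = 2412.3333; y_2 − T_2 = 2743 − 2412.3333 = 330.6667
t=5: T_5 = 2669.6667; y_5 − T_5 = 3001 − 2669.6667 = 331.3333
t=8: T_8 = 2926.6667; y_8 − T_8 = 3258 − 2926.6667 = 331.3333
Mean deviation: (330.6667 + 331.3333 + 331.3333) / 3 = 331.11

331.11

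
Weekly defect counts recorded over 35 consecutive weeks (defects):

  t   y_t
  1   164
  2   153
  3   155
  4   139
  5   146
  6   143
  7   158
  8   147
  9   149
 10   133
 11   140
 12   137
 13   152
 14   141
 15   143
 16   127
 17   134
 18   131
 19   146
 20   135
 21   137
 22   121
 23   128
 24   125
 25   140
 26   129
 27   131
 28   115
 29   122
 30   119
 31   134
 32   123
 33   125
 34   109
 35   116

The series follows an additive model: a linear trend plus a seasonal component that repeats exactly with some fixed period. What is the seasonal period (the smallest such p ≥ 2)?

6

First differences y_{t+1} − y_t: -11, 2, -16, 7, -3, 15, -11, 2, -16, 7, -3, 15, -11, 2, …
The difference pattern repeats every 6 terms and not for any smaller step, so p = 6.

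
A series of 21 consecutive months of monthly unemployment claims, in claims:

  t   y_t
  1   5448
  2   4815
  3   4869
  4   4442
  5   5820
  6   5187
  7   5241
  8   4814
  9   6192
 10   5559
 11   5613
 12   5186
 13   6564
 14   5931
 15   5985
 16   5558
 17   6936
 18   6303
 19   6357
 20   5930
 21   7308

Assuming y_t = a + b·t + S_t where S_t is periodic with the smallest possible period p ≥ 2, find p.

First differences y_{t+1} − y_t: -633, 54, -427, 1378, -633, 54, -427, 1378, -633, 54, …
The difference pattern repeats every 4 terms and not for any smaller step, so p = 4.

4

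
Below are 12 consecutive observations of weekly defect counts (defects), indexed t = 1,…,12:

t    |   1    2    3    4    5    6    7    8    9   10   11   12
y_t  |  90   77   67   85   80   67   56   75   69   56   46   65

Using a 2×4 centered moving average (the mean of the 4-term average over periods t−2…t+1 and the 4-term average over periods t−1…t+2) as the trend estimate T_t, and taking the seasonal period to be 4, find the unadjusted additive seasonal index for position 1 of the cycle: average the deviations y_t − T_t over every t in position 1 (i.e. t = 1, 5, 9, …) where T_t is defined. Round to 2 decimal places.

6.44

Season position 1 occurs at t = 5, 9 (where T_t is defined).
t=5: T_5 = 73.3750; y_5 − T_5 = 80 − 73.3750 = 6.6250
t=9: T_9 = 62.7500; y_9 − T_9 = 69 − 62.7500 = 6.2500
Mean deviation: (6.6250 + 6.2500) / 2 = 6.44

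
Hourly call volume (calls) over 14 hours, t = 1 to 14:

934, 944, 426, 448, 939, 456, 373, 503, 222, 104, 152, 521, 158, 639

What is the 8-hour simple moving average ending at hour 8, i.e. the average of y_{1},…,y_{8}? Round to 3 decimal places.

Sum of periods 1–8: 934 + 944 + 426 + 448 + 939 + 456 + 373 + 503 = 5023
Divide by 8: 5023 / 8 = 627.875

627.875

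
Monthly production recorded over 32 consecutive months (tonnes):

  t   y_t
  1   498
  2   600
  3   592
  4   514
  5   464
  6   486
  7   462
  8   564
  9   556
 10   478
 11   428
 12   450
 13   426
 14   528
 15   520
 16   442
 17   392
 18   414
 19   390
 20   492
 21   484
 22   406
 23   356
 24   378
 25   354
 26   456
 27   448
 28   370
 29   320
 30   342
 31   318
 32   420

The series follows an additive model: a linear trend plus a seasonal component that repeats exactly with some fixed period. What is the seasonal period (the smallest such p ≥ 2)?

6

First differences y_{t+1} − y_t: 102, -8, -78, -50, 22, -24, 102, -8, -78, -50, 22, -24, 102, -8, …
The difference pattern repeats every 6 terms and not for any smaller step, so p = 6.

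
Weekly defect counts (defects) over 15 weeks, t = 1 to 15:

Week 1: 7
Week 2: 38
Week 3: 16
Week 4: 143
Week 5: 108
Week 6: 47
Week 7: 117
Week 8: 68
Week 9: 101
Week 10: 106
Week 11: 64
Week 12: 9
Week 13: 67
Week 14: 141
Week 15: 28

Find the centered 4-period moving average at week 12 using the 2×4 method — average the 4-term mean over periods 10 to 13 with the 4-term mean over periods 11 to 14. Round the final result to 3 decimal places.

65.875

Sum over 10–13: 106 + 64 + 9 + 67 = 246
Sum over 11–14: 64 + 9 + 67 + 141 = 281
CMA at t=12 = (246 + 281) / (2·4) = 527 / 8 = 65.875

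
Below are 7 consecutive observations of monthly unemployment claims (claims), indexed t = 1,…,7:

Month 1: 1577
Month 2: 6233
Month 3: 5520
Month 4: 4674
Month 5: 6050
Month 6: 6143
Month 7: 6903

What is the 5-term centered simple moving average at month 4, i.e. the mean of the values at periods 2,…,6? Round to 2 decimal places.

5724.00

Sum of periods 2–6: 6233 + 5520 + 4674 + 6050 + 6143 = 28620
Divide by 5: 28620 / 5 = 5724.00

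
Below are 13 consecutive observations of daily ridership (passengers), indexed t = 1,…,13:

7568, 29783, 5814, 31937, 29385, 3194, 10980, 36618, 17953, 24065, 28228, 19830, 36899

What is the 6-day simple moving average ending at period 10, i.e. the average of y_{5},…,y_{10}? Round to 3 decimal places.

Sum of periods 5–10: 29385 + 3194 + 10980 + 36618 + 17953 + 24065 = 122195
Divide by 6: 122195 / 6 = 20365.833

20365.833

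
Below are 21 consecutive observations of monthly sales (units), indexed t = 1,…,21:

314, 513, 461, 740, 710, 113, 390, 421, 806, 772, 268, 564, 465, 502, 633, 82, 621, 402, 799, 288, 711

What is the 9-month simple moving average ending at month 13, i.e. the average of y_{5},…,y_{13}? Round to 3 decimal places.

501.000

Sum of periods 5–13: 710 + 113 + 390 + 421 + 806 + 772 + 268 + 564 + 465 = 4509
Divide by 9: 4509 / 9 = 501.000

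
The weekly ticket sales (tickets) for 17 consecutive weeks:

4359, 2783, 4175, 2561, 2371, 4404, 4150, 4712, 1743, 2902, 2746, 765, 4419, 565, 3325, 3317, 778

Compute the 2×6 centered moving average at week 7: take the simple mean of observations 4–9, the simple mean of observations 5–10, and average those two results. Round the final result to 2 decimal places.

Sum over 4–9: 2561 + 2371 + 4404 + 4150 + 4712 + 1743 = 19941
Sum over 5–10: 2371 + 4404 + 4150 + 4712 + 1743 + 2902 = 20282
CMA at t=7 = (19941 + 20282) / (2·6) = 40223 / 12 = 3351.92

3351.92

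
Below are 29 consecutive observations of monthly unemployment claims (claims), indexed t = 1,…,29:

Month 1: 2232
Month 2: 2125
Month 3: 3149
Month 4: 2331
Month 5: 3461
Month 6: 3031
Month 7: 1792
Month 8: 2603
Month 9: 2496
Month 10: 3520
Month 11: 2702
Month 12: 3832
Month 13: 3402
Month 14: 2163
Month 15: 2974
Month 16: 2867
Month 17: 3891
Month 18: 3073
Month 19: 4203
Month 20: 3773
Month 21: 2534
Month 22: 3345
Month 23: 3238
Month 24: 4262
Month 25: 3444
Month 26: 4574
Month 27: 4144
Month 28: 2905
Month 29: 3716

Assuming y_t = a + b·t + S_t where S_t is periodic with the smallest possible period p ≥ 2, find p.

7

First differences y_{t+1} − y_t: -107, 1024, -818, 1130, -430, -1239, 811, -107, 1024, -818, 1130, -430, -1239, 811, -107, 1024, …
The difference pattern repeats every 7 terms and not for any smaller step, so p = 7.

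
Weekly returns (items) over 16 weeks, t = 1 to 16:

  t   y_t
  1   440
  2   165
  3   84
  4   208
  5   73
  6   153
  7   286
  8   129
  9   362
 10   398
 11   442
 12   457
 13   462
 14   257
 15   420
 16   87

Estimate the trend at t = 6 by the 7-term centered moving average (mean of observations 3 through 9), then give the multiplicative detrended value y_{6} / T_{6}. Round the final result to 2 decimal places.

Trend T_6 = (84 + 208 + 73 + 153 + 286 + 129 + 362) / 7 = 1295/7 = 185.0000
Ratio to trend: 153 / 185.0000 = 0.83

0.83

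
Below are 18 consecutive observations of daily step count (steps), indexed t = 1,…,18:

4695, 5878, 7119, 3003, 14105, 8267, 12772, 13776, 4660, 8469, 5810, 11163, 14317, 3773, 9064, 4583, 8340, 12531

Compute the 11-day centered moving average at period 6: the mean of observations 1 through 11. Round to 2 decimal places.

8050.36

Sum of periods 1–11: 4695 + 5878 + 7119 + 3003 + 14105 + 8267 + 12772 + 13776 + 4660 + 8469 + 5810 = 88554
Divide by 11: 88554 / 11 = 8050.36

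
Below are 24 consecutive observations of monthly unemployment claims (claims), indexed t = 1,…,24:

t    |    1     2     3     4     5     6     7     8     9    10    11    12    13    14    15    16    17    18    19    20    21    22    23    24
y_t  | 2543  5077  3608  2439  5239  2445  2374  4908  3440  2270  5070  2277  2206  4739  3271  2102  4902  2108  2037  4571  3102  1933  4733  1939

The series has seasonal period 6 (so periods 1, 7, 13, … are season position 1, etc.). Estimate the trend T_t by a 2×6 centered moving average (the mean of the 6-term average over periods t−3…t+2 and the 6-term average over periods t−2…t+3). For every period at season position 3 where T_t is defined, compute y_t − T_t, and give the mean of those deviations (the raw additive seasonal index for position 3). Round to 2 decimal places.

Season position 3 occurs at t = 9, 15, 21 (where T_t is defined).
t=9: T_9 = 3403.8333; y_9 − T_9 = 3440 − 3403.8333 = 36.1667
t=15: T_15 = 3235.4167; y_15 − T_15 = 3271 − 3235.4167 = 35.5833
t=21: T_21 = 3066.5833; y_21 − T_21 = 3102 − 3066.5833 = 35.4167
Mean deviation: (36.1667 + 35.5833 + 35.4167) / 3 = 35.72

35.72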